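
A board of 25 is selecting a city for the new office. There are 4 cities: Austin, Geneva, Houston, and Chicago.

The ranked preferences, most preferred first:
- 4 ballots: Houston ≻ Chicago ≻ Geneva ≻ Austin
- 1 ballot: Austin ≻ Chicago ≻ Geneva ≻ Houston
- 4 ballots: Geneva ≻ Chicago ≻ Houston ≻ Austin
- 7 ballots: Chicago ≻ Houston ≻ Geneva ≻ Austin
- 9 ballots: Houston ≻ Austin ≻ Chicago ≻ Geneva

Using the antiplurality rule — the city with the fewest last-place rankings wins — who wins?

Chicago

Last-place votes: Austin 15, Geneva 9, Houston 1, Chicago 0.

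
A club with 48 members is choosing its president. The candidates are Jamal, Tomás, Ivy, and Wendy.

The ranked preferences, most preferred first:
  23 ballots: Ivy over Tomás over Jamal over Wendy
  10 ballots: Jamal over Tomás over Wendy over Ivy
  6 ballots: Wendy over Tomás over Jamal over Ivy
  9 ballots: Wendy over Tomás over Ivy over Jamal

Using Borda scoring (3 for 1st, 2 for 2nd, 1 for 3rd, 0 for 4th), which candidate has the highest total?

Tomás

Jamal: 23×1 + 10×3 + 6×1 + 9×0 = 59
Tomás: 23×2 + 10×2 + 6×2 + 9×2 = 96
Ivy: 23×3 + 10×0 + 6×0 + 9×1 = 78
Wendy: 23×0 + 10×1 + 6×3 + 9×3 = 55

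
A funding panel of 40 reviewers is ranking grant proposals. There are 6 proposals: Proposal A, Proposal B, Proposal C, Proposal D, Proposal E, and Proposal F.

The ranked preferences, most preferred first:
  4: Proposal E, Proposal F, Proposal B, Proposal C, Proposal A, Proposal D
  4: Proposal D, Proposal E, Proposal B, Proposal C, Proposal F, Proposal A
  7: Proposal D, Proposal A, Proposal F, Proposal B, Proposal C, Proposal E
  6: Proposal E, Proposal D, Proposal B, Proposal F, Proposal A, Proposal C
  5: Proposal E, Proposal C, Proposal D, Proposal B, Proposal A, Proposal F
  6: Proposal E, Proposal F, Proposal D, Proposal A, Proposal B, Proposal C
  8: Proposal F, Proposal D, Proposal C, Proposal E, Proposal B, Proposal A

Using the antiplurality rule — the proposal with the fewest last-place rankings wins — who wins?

Proposal B

Last-place votes: Proposal A 12, Proposal B 0, Proposal C 12, Proposal D 4, Proposal E 7, Proposal F 5.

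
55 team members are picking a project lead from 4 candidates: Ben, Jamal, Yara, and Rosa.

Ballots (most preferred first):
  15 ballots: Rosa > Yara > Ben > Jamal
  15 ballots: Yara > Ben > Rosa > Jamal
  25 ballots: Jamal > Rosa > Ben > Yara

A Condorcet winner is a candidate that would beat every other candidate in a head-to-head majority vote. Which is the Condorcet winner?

Rosa

Rosa vs Ben: 40–15
Rosa vs Jamal: 30–25
Rosa vs Yara: 40–15
Rosa beats every other candidate.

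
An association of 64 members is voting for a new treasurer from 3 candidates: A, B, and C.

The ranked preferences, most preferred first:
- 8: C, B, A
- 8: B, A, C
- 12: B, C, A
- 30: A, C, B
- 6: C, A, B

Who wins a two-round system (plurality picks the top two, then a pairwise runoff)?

A

Round 1 first-place votes: A 30, B 20, C 14. A and B advance.
Runoff: A is ranked above B on 36 ballots, B above A on 28.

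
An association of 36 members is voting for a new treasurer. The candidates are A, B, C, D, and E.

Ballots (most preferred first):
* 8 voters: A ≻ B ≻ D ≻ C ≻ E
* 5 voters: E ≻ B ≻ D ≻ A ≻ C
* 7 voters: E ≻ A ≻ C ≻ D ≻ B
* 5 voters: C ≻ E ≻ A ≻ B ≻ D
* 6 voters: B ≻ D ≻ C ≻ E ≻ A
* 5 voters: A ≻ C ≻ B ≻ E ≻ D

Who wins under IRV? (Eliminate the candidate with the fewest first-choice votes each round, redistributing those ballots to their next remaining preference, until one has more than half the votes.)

Round 1: A 13, B 6, C 5, D 0, E 12. D eliminated.
Round 2: A 13, B 6, C 5, E 12. C eliminated.
Round 3: A 13, B 6, E 17. B eliminated.
Round 4: A 13, E 23. E has a majority (≥19).

E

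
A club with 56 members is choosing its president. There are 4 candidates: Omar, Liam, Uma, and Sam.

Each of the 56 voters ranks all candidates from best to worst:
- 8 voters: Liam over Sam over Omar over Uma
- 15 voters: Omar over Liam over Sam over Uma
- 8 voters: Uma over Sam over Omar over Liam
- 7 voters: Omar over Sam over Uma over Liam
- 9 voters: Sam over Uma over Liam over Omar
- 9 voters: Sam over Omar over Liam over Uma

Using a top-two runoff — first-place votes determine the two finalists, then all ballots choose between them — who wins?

Sam

Round 1 first-place votes: Omar 22, Liam 8, Uma 8, Sam 18. Omar and Sam advance.
Runoff: Omar is ranked above Sam on 22 ballots, Sam above Omar on 34.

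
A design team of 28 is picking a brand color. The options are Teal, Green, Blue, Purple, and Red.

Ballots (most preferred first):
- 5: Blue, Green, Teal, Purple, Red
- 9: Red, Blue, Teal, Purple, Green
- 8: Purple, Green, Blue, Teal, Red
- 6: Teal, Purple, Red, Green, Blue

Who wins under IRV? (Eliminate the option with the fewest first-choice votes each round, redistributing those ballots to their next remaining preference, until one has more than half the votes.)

Teal

Round 1: Teal 6, Green 0, Blue 5, Purple 8, Red 9. Green eliminated.
Round 2: Teal 6, Blue 5, Purple 8, Red 9. Blue eliminated.
Round 3: Teal 11, Purple 8, Red 9. Purple eliminated.
Round 4: Teal 19, Red 9. Teal has a majority (≥15).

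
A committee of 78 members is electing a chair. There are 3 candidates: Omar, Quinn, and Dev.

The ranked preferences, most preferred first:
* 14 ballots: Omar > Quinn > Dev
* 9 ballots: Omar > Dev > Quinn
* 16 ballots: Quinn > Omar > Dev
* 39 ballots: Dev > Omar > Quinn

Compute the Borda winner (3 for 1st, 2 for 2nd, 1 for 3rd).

Omar: 14×3 + 9×3 + 16×2 + 39×2 = 179
Quinn: 14×2 + 9×1 + 16×3 + 39×1 = 124
Dev: 14×1 + 9×2 + 16×1 + 39×3 = 165

Omar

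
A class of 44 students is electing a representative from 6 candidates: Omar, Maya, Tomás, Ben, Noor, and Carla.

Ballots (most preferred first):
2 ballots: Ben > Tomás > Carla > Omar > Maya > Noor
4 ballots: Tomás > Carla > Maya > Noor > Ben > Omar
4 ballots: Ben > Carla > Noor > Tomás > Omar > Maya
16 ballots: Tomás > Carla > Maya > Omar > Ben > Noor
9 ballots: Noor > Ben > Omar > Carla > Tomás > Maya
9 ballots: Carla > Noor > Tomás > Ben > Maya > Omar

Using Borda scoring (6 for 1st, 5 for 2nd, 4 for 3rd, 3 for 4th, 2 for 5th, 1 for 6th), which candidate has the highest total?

Omar: 2×3 + 4×1 + 4×2 + 16×3 + 9×4 + 9×1 = 111
Maya: 2×2 + 4×4 + 4×1 + 16×4 + 9×1 + 9×2 = 115
Tomás: 2×5 + 4×6 + 4×3 + 16×6 + 9×2 + 9×4 = 196
Ben: 2×6 + 4×2 + 4×6 + 16×2 + 9×5 + 9×3 = 148
Noor: 2×1 + 4×3 + 4×4 + 16×1 + 9×6 + 9×5 = 145
Carla: 2×4 + 4×5 + 4×5 + 16×5 + 9×3 + 9×6 = 209

Carla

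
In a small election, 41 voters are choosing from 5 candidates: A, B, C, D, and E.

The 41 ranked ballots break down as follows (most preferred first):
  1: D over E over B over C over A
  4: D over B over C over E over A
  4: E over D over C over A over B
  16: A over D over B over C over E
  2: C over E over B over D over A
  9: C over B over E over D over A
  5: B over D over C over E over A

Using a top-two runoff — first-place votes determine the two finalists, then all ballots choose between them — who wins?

C

Round 1 first-place votes: A 16, B 5, C 11, D 5, E 4. A and C advance.
Runoff: A is ranked above C on 16 ballots, C above A on 25.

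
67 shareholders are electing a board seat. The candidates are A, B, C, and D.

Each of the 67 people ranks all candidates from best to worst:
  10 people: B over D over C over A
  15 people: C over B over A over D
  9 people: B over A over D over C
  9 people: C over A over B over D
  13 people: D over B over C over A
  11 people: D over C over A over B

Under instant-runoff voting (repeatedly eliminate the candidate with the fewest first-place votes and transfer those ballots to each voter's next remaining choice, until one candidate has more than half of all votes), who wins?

Round 1: A 0, B 19, C 24, D 24. A eliminated.
Round 2: B 19, C 24, D 24. B eliminated.
Round 3: C 24, D 43. D has a majority (≥34).

D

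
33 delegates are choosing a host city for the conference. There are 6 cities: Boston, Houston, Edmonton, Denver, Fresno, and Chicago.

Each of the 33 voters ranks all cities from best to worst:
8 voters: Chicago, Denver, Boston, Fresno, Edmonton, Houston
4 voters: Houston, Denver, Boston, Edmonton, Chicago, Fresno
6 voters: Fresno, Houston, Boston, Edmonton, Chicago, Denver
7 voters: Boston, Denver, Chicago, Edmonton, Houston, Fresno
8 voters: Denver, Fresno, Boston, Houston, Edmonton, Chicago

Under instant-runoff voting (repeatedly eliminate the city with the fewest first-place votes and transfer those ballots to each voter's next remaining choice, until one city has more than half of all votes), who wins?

Denver

Round 1: Boston 7, Houston 4, Edmonton 0, Denver 8, Fresno 6, Chicago 8. Edmonton eliminated.
Round 2: Boston 7, Houston 4, Denver 8, Fresno 6, Chicago 8. Houston eliminated.
Round 3: Boston 7, Denver 12, Fresno 6, Chicago 8. Fresno eliminated.
Round 4: Boston 13, Denver 12, Chicago 8. Chicago eliminated.
Round 5: Boston 13, Denver 20. Denver has a majority (≥17).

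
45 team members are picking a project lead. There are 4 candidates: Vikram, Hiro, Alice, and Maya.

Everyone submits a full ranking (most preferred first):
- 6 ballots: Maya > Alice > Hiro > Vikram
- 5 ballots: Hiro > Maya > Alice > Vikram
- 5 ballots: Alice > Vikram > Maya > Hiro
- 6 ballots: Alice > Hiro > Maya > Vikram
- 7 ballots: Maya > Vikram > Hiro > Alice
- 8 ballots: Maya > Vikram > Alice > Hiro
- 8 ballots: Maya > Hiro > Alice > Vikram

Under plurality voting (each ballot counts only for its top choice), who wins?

First-place votes: Vikram 0, Hiro 5, Alice 11, Maya 29.

Maya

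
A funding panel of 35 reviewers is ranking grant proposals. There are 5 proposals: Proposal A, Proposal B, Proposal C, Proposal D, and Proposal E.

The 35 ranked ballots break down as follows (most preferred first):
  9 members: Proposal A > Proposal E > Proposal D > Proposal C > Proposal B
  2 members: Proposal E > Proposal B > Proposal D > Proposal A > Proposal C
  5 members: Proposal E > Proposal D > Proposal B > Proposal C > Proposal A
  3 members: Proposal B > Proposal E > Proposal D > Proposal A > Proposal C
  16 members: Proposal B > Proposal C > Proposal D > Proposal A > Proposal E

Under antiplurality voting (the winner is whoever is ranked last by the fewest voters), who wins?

Proposal D

Last-place votes: Proposal A 5, Proposal B 9, Proposal C 5, Proposal D 0, Proposal E 16.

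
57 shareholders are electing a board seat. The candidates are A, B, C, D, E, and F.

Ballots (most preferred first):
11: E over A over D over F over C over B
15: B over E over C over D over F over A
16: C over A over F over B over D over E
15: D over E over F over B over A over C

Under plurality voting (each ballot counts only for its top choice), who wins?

First-place votes: A 0, B 15, C 16, D 15, E 11, F 0.

C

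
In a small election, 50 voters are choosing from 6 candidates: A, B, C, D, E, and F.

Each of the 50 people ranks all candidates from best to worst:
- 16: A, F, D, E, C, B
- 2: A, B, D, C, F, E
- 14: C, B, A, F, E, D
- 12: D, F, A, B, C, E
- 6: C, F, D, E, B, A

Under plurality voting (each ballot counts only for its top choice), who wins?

C

First-place votes: A 18, B 0, C 20, D 12, E 0, F 0.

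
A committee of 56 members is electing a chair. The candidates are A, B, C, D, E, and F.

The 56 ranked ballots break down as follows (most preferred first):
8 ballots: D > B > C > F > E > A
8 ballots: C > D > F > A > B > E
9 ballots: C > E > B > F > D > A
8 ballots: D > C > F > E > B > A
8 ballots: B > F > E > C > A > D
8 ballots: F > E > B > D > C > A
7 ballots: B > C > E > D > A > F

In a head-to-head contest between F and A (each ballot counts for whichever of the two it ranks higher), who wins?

F is ranked above A on 49 ballots; A above F on 7.

F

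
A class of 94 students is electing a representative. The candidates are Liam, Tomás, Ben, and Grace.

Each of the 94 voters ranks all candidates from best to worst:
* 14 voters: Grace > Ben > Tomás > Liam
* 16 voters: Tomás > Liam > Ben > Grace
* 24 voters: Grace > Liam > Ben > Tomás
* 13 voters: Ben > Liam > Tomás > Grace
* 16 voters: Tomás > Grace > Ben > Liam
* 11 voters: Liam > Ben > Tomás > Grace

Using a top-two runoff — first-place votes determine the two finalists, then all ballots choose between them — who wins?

Round 1 first-place votes: Liam 11, Tomás 32, Ben 13, Grace 38. Grace and Tomás advance.
Runoff: Grace is ranked above Tomás on 38 ballots, Tomás above Grace on 56.

Tomás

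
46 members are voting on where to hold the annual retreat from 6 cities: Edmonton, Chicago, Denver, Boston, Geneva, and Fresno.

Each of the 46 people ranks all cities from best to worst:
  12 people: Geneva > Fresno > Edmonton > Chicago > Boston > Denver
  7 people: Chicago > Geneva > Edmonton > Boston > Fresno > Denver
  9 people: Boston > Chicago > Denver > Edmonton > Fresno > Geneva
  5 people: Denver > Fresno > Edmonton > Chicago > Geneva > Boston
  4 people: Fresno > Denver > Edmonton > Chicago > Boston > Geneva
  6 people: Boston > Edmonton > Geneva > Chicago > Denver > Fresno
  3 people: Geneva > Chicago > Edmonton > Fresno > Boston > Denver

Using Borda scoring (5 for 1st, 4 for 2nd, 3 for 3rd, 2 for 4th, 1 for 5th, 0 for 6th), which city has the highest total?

Edmonton: 12×3 + 7×3 + 9×2 + 5×3 + 4×3 + 6×4 + 3×3 = 135
Chicago: 12×2 + 7×5 + 9×4 + 5×2 + 4×2 + 6×2 + 3×4 = 137
Denver: 12×0 + 7×0 + 9×3 + 5×5 + 4×4 + 6×1 + 3×0 = 74
Boston: 12×1 + 7×2 + 9×5 + 5×0 + 4×1 + 6×5 + 3×1 = 108
Geneva: 12×5 + 7×4 + 9×0 + 5×1 + 4×0 + 6×3 + 3×5 = 126
Fresno: 12×4 + 7×1 + 9×1 + 5×4 + 4×5 + 6×0 + 3×2 = 110

Chicago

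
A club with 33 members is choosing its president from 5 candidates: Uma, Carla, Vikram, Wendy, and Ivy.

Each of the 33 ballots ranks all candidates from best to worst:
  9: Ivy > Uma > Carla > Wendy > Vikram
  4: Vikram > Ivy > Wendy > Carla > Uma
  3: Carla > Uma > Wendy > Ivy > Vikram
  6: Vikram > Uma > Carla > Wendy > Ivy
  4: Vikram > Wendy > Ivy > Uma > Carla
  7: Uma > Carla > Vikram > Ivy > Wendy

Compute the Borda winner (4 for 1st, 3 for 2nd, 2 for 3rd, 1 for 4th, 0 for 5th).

Uma

Uma: 9×3 + 4×0 + 3×3 + 6×3 + 4×1 + 7×4 = 86
Carla: 9×2 + 4×1 + 3×4 + 6×2 + 4×0 + 7×3 = 67
Vikram: 9×0 + 4×4 + 3×0 + 6×4 + 4×4 + 7×2 = 70
Wendy: 9×1 + 4×2 + 3×2 + 6×1 + 4×3 + 7×0 = 41
Ivy: 9×4 + 4×3 + 3×1 + 6×0 + 4×2 + 7×1 = 66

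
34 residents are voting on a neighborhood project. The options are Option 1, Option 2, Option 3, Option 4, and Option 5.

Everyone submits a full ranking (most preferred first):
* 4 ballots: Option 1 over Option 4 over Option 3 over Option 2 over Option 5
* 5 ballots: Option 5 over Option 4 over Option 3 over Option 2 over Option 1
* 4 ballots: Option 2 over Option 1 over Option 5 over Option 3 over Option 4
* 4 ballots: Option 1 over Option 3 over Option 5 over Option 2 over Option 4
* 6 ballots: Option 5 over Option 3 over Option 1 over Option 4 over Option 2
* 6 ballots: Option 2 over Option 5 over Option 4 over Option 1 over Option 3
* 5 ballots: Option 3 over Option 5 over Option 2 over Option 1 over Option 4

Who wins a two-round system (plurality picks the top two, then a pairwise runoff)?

Option 5

Round 1 first-place votes: Option 1 8, Option 2 10, Option 3 5, Option 4 0, Option 5 11. Option 5 and Option 2 advance.
Runoff: Option 5 is ranked above Option 2 on 20 ballots, Option 2 above Option 5 on 14.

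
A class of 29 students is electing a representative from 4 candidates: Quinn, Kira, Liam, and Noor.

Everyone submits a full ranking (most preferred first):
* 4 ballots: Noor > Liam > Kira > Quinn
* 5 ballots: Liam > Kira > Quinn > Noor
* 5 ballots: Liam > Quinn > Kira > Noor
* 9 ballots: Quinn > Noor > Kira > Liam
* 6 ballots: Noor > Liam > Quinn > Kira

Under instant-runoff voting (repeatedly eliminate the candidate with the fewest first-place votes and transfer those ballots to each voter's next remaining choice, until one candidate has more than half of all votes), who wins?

Round 1: Quinn 9, Kira 0, Liam 10, Noor 10. Kira eliminated.
Round 2: Quinn 9, Liam 10, Noor 10. Quinn eliminated.
Round 3: Liam 10, Noor 19. Noor has a majority (≥15).

Noor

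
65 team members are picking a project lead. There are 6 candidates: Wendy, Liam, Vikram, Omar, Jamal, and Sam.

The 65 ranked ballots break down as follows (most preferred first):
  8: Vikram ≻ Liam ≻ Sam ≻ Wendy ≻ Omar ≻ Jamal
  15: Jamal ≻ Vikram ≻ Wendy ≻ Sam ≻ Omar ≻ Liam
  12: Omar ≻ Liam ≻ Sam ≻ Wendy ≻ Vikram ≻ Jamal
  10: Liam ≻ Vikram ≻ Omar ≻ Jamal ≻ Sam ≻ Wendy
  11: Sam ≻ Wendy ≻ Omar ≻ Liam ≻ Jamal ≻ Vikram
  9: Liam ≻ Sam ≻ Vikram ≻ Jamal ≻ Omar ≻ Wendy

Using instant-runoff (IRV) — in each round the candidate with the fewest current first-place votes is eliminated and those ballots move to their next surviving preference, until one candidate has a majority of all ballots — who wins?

Round 1: Wendy 0, Liam 19, Vikram 8, Omar 12, Jamal 15, Sam 11. Wendy eliminated.
Round 2: Liam 19, Vikram 8, Omar 12, Jamal 15, Sam 11. Vikram eliminated.
Round 3: Liam 27, Omar 12, Jamal 15, Sam 11. Sam eliminated.
Round 4: Liam 27, Omar 23, Jamal 15. Jamal eliminated.
Round 5: Liam 27, Omar 38. Omar has a majority (≥33).

Omar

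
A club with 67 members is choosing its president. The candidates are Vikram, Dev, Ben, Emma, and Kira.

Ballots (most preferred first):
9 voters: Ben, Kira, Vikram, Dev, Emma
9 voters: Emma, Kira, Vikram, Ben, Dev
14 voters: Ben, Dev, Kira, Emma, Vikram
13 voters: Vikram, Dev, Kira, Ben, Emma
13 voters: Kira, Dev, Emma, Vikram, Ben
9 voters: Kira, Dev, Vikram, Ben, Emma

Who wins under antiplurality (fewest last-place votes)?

Kira

Last-place votes: Vikram 14, Dev 9, Ben 13, Emma 31, Kira 0.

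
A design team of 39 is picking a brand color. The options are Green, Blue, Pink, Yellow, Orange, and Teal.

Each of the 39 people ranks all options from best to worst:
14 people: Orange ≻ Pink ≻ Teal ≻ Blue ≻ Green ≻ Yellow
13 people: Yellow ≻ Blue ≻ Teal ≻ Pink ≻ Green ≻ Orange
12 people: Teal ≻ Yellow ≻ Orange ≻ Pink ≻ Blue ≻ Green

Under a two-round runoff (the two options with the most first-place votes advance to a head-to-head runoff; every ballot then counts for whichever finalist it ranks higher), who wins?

Yellow

Round 1 first-place votes: Green 0, Blue 0, Pink 0, Yellow 13, Orange 14, Teal 12. Orange and Yellow advance.
Runoff: Orange is ranked above Yellow on 14 ballots, Yellow above Orange on 25.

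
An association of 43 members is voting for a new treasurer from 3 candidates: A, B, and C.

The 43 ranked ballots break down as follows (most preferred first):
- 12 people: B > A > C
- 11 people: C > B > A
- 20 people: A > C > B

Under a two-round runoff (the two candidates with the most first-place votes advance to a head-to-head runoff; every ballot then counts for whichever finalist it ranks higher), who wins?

B

Round 1 first-place votes: A 20, B 12, C 11. A and B advance.
Runoff: A is ranked above B on 20 ballots, B above A on 23.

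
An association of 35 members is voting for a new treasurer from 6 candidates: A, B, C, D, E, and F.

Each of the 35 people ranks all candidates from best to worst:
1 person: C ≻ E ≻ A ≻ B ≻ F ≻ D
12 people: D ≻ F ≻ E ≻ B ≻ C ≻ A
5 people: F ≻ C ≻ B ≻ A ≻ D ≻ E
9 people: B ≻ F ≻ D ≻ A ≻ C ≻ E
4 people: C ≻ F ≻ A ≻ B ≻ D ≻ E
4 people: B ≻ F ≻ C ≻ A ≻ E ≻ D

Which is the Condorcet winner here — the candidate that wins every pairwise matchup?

F

F vs A: 34–1
F vs B: 21–14
F vs C: 30–5
F vs D: 23–12
F vs E: 34–1
F beats every other candidate.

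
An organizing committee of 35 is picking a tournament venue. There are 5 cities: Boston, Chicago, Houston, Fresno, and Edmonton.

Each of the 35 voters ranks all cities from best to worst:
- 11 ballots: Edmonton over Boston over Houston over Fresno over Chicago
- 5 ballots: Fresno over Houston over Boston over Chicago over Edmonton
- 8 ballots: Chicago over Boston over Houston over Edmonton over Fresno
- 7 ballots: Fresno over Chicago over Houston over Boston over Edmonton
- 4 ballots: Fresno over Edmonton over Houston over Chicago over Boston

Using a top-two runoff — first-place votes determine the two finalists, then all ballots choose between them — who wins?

Edmonton

Round 1 first-place votes: Boston 0, Chicago 8, Houston 0, Fresno 16, Edmonton 11. Fresno and Edmonton advance.
Runoff: Fresno is ranked above Edmonton on 16 ballots, Edmonton above Fresno on 19.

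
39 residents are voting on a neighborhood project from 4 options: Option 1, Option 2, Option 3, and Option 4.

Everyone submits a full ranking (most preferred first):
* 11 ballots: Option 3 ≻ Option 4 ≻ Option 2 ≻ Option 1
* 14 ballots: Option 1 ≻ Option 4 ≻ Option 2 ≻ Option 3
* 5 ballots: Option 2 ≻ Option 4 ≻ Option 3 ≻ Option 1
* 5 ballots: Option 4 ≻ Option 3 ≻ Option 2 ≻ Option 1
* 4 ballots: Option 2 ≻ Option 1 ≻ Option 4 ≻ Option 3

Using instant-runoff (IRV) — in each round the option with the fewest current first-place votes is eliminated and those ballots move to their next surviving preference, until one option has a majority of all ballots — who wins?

Option 3

Round 1: Option 1 14, Option 2 9, Option 3 11, Option 4 5. Option 4 eliminated.
Round 2: Option 1 14, Option 2 9, Option 3 16. Option 2 eliminated.
Round 3: Option 1 18, Option 3 21. Option 3 has a majority (≥20).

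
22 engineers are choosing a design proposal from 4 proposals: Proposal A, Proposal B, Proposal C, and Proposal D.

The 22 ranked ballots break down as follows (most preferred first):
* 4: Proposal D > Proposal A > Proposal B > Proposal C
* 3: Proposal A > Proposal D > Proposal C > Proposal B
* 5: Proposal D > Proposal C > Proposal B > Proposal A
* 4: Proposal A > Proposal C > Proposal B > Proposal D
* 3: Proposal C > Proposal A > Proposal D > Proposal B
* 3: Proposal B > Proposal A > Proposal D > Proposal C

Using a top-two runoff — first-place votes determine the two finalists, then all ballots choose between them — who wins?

Round 1 first-place votes: Proposal A 7, Proposal B 3, Proposal C 3, Proposal D 9. Proposal D and Proposal A advance.
Runoff: Proposal D is ranked above Proposal A on 9 ballots, Proposal A above Proposal D on 13.

Proposal A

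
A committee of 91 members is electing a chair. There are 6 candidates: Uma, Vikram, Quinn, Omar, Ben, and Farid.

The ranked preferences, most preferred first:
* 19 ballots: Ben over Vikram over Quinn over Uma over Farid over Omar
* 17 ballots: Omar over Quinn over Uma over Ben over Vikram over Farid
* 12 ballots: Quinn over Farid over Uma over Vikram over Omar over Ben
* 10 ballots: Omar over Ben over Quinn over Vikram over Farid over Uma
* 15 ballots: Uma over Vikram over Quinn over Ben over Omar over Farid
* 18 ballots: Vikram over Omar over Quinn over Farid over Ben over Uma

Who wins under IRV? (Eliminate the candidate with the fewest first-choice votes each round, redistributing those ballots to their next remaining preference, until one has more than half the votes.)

Uma

Round 1: Uma 15, Vikram 18, Quinn 12, Omar 27, Ben 19, Farid 0. Farid eliminated.
Round 2: Uma 15, Vikram 18, Quinn 12, Omar 27, Ben 19. Quinn eliminated.
Round 3: Uma 27, Vikram 18, Omar 27, Ben 19. Vikram eliminated.
Round 4: Uma 27, Omar 45, Ben 19. Ben eliminated.
Round 5: Uma 46, Omar 45. Uma has a majority (≥46).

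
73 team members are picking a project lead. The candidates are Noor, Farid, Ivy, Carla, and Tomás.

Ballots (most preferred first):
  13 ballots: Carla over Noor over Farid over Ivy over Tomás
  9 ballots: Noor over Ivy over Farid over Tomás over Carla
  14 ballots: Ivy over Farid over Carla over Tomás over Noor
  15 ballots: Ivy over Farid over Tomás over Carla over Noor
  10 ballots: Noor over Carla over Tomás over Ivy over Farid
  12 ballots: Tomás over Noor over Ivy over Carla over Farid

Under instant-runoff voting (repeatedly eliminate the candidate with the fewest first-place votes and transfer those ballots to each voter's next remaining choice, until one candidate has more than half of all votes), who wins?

Round 1: Noor 19, Farid 0, Ivy 29, Carla 13, Tomás 12. Farid eliminated.
Round 2: Noor 19, Ivy 29, Carla 13, Tomás 12. Tomás eliminated.
Round 3: Noor 31, Ivy 29, Carla 13. Carla eliminated.
Round 4: Noor 44, Ivy 29. Noor has a majority (≥37).

Noor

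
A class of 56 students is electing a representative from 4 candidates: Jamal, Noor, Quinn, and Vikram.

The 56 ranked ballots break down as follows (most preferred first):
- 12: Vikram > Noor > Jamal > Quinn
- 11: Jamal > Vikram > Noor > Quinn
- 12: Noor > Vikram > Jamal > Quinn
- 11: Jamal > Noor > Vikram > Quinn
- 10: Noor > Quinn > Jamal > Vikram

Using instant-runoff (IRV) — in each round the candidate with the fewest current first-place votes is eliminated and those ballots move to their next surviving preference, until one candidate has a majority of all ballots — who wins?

Round 1: Jamal 22, Noor 22, Quinn 0, Vikram 12. Quinn eliminated.
Round 2: Jamal 22, Noor 22, Vikram 12. Vikram eliminated.
Round 3: Jamal 22, Noor 34. Noor has a majority (≥29).

Noor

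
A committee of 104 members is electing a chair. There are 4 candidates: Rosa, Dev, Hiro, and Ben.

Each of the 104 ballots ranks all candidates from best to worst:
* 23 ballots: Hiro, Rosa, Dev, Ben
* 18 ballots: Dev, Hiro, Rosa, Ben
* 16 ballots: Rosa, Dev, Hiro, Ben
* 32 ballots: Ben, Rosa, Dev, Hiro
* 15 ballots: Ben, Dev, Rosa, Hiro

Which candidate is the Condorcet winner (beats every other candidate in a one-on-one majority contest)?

Rosa vs Dev: 71–33
Rosa vs Hiro: 63–41
Rosa vs Ben: 57–47
Rosa beats every other candidate.

Rosa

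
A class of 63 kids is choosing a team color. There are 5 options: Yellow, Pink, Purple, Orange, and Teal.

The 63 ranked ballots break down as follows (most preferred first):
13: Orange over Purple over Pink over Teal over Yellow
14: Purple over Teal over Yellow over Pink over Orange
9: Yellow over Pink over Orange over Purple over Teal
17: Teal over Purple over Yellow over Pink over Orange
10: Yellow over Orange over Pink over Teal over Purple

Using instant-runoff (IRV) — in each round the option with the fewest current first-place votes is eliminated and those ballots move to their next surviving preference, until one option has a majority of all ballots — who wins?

Round 1: Yellow 19, Pink 0, Purple 14, Orange 13, Teal 17. Pink eliminated.
Round 2: Yellow 19, Purple 14, Orange 13, Teal 17. Orange eliminated.
Round 3: Yellow 19, Purple 27, Teal 17. Teal eliminated.
Round 4: Yellow 19, Purple 44. Purple has a majority (≥32).

Purple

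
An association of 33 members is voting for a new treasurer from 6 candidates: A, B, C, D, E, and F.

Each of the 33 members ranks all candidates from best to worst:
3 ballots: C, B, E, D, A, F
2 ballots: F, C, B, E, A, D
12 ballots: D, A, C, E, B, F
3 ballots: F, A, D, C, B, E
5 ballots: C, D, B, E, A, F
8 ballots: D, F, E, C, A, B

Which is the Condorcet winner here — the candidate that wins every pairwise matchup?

D vs A: 28–5
D vs B: 28–5
D vs C: 23–10
D vs E: 28–5
D vs F: 28–5
D beats every other candidate.

D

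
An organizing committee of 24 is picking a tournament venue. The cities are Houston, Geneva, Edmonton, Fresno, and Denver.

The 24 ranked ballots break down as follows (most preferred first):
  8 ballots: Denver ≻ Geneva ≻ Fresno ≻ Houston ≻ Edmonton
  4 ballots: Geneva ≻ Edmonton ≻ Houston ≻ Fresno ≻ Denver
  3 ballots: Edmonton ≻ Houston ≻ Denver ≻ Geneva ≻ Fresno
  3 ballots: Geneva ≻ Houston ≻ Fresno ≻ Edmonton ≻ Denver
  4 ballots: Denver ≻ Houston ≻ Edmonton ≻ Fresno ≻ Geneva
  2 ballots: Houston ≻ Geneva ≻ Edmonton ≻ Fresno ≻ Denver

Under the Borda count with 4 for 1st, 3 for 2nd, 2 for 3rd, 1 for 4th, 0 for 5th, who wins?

Geneva

Houston: 8×1 + 4×2 + 3×3 + 3×3 + 4×3 + 2×4 = 54
Geneva: 8×3 + 4×4 + 3×1 + 3×4 + 4×0 + 2×3 = 61
Edmonton: 8×0 + 4×3 + 3×4 + 3×1 + 4×2 + 2×2 = 39
Fresno: 8×2 + 4×1 + 3×0 + 3×2 + 4×1 + 2×1 = 32
Denver: 8×4 + 4×0 + 3×2 + 3×0 + 4×4 + 2×0 = 54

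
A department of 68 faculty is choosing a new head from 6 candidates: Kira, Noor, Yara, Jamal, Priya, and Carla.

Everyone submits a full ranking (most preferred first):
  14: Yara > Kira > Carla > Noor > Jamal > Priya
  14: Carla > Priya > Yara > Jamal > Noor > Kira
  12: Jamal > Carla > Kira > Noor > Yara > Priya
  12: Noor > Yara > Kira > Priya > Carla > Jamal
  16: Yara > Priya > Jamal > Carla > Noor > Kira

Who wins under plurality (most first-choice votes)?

Yara

First-place votes: Kira 0, Noor 12, Yara 30, Jamal 12, Priya 0, Carla 14.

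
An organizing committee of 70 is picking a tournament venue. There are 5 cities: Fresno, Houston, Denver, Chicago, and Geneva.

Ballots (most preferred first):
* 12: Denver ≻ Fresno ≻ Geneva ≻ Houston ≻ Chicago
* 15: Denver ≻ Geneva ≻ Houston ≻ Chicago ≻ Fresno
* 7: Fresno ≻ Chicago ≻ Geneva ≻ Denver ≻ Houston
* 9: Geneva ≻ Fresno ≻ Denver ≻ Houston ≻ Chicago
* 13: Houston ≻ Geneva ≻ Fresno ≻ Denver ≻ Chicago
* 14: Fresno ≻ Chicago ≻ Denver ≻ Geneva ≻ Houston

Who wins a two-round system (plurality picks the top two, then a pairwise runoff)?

Fresno

Round 1 first-place votes: Fresno 21, Houston 13, Denver 27, Chicago 0, Geneva 9. Denver and Fresno advance.
Runoff: Denver is ranked above Fresno on 27 ballots, Fresno above Denver on 43.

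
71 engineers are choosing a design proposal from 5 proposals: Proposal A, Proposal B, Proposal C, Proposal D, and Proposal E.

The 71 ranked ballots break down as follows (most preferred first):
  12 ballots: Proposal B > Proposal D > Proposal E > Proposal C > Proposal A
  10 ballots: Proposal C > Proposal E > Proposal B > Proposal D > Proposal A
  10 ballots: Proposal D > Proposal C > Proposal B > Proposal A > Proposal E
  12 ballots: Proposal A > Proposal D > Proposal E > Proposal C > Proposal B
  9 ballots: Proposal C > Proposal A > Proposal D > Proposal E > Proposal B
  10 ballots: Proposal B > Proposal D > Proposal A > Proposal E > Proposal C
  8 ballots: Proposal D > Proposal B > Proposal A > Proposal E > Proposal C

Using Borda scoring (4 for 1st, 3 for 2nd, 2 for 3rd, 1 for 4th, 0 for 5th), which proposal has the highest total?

Proposal A: 12×0 + 10×0 + 10×1 + 12×4 + 9×3 + 10×2 + 8×2 = 121
Proposal B: 12×4 + 10×2 + 10×2 + 12×0 + 9×0 + 10×4 + 8×3 = 152
Proposal C: 12×1 + 10×4 + 10×3 + 12×1 + 9×4 + 10×0 + 8×0 = 130
Proposal D: 12×3 + 10×1 + 10×4 + 12×3 + 9×2 + 10×3 + 8×4 = 202
Proposal E: 12×2 + 10×3 + 10×0 + 12×2 + 9×1 + 10×1 + 8×1 = 105

Proposal D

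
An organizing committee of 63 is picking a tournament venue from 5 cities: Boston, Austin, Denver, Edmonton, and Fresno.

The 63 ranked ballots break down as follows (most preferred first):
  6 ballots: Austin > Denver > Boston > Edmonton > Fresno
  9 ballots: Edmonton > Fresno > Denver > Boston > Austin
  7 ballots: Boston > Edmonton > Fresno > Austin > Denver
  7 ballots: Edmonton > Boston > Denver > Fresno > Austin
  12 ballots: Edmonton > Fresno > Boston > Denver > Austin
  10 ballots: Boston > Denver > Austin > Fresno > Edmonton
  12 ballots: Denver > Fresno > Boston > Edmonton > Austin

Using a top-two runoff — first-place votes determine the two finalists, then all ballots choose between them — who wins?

Round 1 first-place votes: Boston 17, Austin 6, Denver 12, Edmonton 28, Fresno 0. Edmonton and Boston advance.
Runoff: Edmonton is ranked above Boston on 28 ballots, Boston above Edmonton on 35.

Boston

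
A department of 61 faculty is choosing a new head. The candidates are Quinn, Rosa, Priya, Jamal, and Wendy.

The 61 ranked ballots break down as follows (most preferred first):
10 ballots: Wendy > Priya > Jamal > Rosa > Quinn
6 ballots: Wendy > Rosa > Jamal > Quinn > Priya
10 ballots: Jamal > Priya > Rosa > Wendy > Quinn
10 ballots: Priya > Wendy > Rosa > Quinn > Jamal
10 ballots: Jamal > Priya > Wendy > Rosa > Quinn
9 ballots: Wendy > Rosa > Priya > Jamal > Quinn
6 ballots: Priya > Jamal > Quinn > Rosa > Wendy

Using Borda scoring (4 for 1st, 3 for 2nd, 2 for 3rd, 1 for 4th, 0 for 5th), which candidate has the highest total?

Quinn: 10×0 + 6×1 + 10×0 + 10×1 + 10×0 + 9×0 + 6×2 = 28
Rosa: 10×1 + 6×3 + 10×2 + 10×2 + 10×1 + 9×3 + 6×1 = 111
Priya: 10×3 + 6×0 + 10×3 + 10×4 + 10×3 + 9×2 + 6×4 = 172
Jamal: 10×2 + 6×2 + 10×4 + 10×0 + 10×4 + 9×1 + 6×3 = 139
Wendy: 10×4 + 6×4 + 10×1 + 10×3 + 10×2 + 9×4 + 6×0 = 160

Priya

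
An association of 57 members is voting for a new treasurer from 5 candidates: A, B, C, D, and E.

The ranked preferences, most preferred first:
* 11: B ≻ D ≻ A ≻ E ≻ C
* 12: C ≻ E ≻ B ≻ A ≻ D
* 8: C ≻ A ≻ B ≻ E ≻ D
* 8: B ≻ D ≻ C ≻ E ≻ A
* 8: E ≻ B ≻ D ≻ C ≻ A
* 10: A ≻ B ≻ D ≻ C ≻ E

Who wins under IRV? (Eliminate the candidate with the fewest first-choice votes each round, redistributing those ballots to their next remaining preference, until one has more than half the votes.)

B

Round 1: A 10, B 19, C 20, D 0, E 8. D eliminated.
Round 2: A 10, B 19, C 20, E 8. E eliminated.
Round 3: A 10, B 27, C 20. A eliminated.
Round 4: B 37, C 20. B has a majority (≥29).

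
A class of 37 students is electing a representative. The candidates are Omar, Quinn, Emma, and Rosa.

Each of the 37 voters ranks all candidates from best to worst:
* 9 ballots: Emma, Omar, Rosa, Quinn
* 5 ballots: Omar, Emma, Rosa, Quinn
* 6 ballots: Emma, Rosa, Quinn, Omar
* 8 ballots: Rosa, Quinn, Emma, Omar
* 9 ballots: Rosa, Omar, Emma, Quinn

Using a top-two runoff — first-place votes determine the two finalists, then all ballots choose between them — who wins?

Round 1 first-place votes: Omar 5, Quinn 0, Emma 15, Rosa 17. Rosa and Emma advance.
Runoff: Rosa is ranked above Emma on 17 ballots, Emma above Rosa on 20.

Emma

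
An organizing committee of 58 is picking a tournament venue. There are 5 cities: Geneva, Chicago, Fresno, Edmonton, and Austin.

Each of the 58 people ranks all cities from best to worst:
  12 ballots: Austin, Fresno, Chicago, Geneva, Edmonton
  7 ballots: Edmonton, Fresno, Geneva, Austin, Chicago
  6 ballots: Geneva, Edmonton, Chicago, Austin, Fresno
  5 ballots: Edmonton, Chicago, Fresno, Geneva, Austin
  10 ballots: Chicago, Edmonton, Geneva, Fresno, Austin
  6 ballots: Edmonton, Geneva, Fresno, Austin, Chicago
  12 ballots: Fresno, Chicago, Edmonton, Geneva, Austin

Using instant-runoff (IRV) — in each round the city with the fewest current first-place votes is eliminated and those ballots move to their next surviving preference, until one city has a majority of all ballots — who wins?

Edmonton

Round 1: Geneva 6, Chicago 10, Fresno 12, Edmonton 18, Austin 12. Geneva eliminated.
Round 2: Chicago 10, Fresno 12, Edmonton 24, Austin 12. Chicago eliminated.
Round 3: Fresno 12, Edmonton 34, Austin 12. Edmonton has a majority (≥30).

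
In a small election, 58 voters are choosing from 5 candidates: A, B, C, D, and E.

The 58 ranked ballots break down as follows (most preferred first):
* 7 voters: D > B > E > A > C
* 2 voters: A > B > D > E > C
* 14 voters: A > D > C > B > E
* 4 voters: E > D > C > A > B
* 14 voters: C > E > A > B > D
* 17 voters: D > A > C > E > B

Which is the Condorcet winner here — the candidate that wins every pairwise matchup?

A vs B: 51–7
A vs C: 40–18
A vs D: 30–28
A vs E: 33–25
A beats every other candidate.

A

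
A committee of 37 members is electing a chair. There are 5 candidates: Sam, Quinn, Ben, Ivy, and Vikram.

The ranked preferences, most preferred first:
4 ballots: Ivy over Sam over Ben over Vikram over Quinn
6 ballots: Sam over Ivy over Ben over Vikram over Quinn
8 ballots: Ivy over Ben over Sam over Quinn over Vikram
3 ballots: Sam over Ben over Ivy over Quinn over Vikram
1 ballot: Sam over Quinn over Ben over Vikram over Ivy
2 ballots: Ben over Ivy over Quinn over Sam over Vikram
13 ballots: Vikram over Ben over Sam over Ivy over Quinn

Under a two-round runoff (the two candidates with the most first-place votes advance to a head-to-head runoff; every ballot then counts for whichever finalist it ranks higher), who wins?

Ivy

Round 1 first-place votes: Sam 10, Quinn 0, Ben 2, Ivy 12, Vikram 13. Vikram and Ivy advance.
Runoff: Vikram is ranked above Ivy on 14 ballots, Ivy above Vikram on 23.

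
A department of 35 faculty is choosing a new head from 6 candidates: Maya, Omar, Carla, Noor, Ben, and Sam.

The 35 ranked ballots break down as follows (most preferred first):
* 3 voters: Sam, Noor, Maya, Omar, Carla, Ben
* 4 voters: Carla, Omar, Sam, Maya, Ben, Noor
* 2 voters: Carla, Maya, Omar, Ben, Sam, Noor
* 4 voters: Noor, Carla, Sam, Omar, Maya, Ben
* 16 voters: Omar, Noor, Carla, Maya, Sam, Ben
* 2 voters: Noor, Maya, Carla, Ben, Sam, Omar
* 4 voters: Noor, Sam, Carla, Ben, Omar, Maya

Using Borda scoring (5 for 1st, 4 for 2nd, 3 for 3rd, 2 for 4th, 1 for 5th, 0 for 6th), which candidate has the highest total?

Maya: 3×3 + 4×2 + 2×4 + 4×1 + 16×2 + 2×4 + 4×0 = 69
Omar: 3×2 + 4×4 + 2×3 + 4×2 + 16×5 + 2×0 + 4×1 = 120
Carla: 3×1 + 4×5 + 2×5 + 4×4 + 16×3 + 2×3 + 4×3 = 115
Noor: 3×4 + 4×0 + 2×0 + 4×5 + 16×4 + 2×5 + 4×5 = 126
Ben: 3×0 + 4×1 + 2×2 + 4×0 + 16×0 + 2×2 + 4×2 = 20
Sam: 3×5 + 4×3 + 2×1 + 4×3 + 16×1 + 2×1 + 4×4 = 75

Noor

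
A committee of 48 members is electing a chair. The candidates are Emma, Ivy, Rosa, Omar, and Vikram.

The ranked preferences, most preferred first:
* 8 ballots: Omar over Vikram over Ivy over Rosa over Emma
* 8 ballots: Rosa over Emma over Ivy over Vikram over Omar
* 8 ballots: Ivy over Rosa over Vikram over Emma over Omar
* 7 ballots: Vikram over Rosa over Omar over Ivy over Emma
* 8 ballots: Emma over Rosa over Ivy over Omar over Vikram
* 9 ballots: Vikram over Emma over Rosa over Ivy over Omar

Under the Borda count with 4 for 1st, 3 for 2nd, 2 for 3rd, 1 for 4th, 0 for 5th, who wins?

Rosa

Emma: 8×0 + 8×3 + 8×1 + 7×0 + 8×4 + 9×3 = 91
Ivy: 8×2 + 8×2 + 8×4 + 7×1 + 8×2 + 9×1 = 96
Rosa: 8×1 + 8×4 + 8×3 + 7×3 + 8×3 + 9×2 = 127
Omar: 8×4 + 8×0 + 8×0 + 7×2 + 8×1 + 9×0 = 54
Vikram: 8×3 + 8×1 + 8×2 + 7×4 + 8×0 + 9×4 = 112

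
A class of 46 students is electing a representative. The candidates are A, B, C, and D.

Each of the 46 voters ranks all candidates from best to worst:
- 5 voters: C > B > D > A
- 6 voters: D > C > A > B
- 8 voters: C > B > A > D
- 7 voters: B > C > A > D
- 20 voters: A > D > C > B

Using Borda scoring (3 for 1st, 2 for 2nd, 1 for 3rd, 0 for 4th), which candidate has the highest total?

C

A: 5×0 + 6×1 + 8×1 + 7×1 + 20×3 = 81
B: 5×2 + 6×0 + 8×2 + 7×3 + 20×0 = 47
C: 5×3 + 6×2 + 8×3 + 7×2 + 20×1 = 85
D: 5×1 + 6×3 + 8×0 + 7×0 + 20×2 = 63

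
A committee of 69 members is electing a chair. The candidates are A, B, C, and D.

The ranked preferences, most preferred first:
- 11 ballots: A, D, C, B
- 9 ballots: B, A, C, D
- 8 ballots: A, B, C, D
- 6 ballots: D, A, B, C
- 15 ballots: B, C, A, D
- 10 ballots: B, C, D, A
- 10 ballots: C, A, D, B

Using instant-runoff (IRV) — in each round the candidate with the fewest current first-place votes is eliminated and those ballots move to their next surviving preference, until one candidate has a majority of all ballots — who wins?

A

Round 1: A 19, B 34, C 10, D 6. D eliminated.
Round 2: A 25, B 34, C 10. C eliminated.
Round 3: A 35, B 34. A has a majority (≥35).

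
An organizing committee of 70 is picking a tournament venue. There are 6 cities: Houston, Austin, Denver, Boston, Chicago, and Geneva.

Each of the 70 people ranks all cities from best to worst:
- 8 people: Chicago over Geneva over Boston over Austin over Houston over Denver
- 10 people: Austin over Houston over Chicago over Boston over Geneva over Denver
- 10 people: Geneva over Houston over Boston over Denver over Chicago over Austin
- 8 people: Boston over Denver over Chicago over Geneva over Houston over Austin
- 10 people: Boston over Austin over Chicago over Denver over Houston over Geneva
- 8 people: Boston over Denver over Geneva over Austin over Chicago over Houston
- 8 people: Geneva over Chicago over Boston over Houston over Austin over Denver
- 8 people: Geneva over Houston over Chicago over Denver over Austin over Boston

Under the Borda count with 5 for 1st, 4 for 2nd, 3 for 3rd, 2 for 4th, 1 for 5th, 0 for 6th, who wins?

Houston: 8×1 + 10×4 + 10×4 + 8×1 + 10×1 + 8×0 + 8×2 + 8×4 = 154
Austin: 8×2 + 10×5 + 10×0 + 8×0 + 10×4 + 8×2 + 8×1 + 8×1 = 138
Denver: 8×0 + 10×0 + 10×2 + 8×4 + 10×2 + 8×4 + 8×0 + 8×2 = 120
Boston: 8×3 + 10×2 + 10×3 + 8×5 + 10×5 + 8×5 + 8×3 + 8×0 = 228
Chicago: 8×5 + 10×3 + 10×1 + 8×3 + 10×3 + 8×1 + 8×4 + 8×3 = 198
Geneva: 8×4 + 10×1 + 10×5 + 8×2 + 10×0 + 8×3 + 8×5 + 8×5 = 212

Boston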